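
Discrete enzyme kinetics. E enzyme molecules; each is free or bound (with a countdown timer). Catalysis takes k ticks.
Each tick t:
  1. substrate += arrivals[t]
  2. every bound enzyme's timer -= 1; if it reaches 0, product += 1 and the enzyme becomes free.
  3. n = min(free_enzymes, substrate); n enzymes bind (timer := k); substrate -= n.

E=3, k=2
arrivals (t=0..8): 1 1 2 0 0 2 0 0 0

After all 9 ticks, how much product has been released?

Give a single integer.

Answer: 6

Derivation:
t=0: arr=1 -> substrate=0 bound=1 product=0
t=1: arr=1 -> substrate=0 bound=2 product=0
t=2: arr=2 -> substrate=0 bound=3 product=1
t=3: arr=0 -> substrate=0 bound=2 product=2
t=4: arr=0 -> substrate=0 bound=0 product=4
t=5: arr=2 -> substrate=0 bound=2 product=4
t=6: arr=0 -> substrate=0 bound=2 product=4
t=7: arr=0 -> substrate=0 bound=0 product=6
t=8: arr=0 -> substrate=0 bound=0 product=6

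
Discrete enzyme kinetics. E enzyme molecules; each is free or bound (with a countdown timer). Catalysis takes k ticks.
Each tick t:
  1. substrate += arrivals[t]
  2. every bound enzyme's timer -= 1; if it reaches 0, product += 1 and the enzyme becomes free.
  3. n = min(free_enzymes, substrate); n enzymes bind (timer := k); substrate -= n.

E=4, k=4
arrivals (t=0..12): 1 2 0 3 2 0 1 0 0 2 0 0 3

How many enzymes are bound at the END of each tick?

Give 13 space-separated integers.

Answer: 1 3 3 4 4 4 4 4 4 4 4 3 4

Derivation:
t=0: arr=1 -> substrate=0 bound=1 product=0
t=1: arr=2 -> substrate=0 bound=3 product=0
t=2: arr=0 -> substrate=0 bound=3 product=0
t=3: arr=3 -> substrate=2 bound=4 product=0
t=4: arr=2 -> substrate=3 bound=4 product=1
t=5: arr=0 -> substrate=1 bound=4 product=3
t=6: arr=1 -> substrate=2 bound=4 product=3
t=7: arr=0 -> substrate=1 bound=4 product=4
t=8: arr=0 -> substrate=0 bound=4 product=5
t=9: arr=2 -> substrate=0 bound=4 product=7
t=10: arr=0 -> substrate=0 bound=4 product=7
t=11: arr=0 -> substrate=0 bound=3 product=8
t=12: arr=3 -> substrate=1 bound=4 product=9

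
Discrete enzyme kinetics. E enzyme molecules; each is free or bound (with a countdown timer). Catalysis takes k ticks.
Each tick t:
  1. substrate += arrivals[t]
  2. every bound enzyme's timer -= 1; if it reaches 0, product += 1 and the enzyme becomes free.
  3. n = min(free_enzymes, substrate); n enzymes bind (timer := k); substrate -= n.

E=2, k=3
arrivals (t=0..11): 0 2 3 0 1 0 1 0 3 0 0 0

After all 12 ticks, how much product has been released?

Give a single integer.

t=0: arr=0 -> substrate=0 bound=0 product=0
t=1: arr=2 -> substrate=0 bound=2 product=0
t=2: arr=3 -> substrate=3 bound=2 product=0
t=3: arr=0 -> substrate=3 bound=2 product=0
t=4: arr=1 -> substrate=2 bound=2 product=2
t=5: arr=0 -> substrate=2 bound=2 product=2
t=6: arr=1 -> substrate=3 bound=2 product=2
t=7: arr=0 -> substrate=1 bound=2 product=4
t=8: arr=3 -> substrate=4 bound=2 product=4
t=9: arr=0 -> substrate=4 bound=2 product=4
t=10: arr=0 -> substrate=2 bound=2 product=6
t=11: arr=0 -> substrate=2 bound=2 product=6

Answer: 6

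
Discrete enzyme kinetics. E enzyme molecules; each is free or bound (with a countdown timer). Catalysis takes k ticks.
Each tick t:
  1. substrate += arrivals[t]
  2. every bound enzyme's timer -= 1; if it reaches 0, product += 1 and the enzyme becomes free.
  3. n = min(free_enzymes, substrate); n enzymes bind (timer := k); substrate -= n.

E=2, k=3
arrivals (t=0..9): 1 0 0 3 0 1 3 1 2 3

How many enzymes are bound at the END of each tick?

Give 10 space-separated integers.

t=0: arr=1 -> substrate=0 bound=1 product=0
t=1: arr=0 -> substrate=0 bound=1 product=0
t=2: arr=0 -> substrate=0 bound=1 product=0
t=3: arr=3 -> substrate=1 bound=2 product=1
t=4: arr=0 -> substrate=1 bound=2 product=1
t=5: arr=1 -> substrate=2 bound=2 product=1
t=6: arr=3 -> substrate=3 bound=2 product=3
t=7: arr=1 -> substrate=4 bound=2 product=3
t=8: arr=2 -> substrate=6 bound=2 product=3
t=9: arr=3 -> substrate=7 bound=2 product=5

Answer: 1 1 1 2 2 2 2 2 2 2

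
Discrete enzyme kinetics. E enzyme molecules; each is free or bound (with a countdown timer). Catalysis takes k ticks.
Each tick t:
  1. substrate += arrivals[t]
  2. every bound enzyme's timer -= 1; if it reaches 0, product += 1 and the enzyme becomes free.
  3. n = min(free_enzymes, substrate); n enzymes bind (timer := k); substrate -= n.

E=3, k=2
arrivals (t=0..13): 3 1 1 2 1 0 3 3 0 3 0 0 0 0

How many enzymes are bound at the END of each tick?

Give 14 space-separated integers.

Answer: 3 3 2 3 3 2 3 3 3 3 3 3 0 0

Derivation:
t=0: arr=3 -> substrate=0 bound=3 product=0
t=1: arr=1 -> substrate=1 bound=3 product=0
t=2: arr=1 -> substrate=0 bound=2 product=3
t=3: arr=2 -> substrate=1 bound=3 product=3
t=4: arr=1 -> substrate=0 bound=3 product=5
t=5: arr=0 -> substrate=0 bound=2 product=6
t=6: arr=3 -> substrate=0 bound=3 product=8
t=7: arr=3 -> substrate=3 bound=3 product=8
t=8: arr=0 -> substrate=0 bound=3 product=11
t=9: arr=3 -> substrate=3 bound=3 product=11
t=10: arr=0 -> substrate=0 bound=3 product=14
t=11: arr=0 -> substrate=0 bound=3 product=14
t=12: arr=0 -> substrate=0 bound=0 product=17
t=13: arr=0 -> substrate=0 bound=0 product=17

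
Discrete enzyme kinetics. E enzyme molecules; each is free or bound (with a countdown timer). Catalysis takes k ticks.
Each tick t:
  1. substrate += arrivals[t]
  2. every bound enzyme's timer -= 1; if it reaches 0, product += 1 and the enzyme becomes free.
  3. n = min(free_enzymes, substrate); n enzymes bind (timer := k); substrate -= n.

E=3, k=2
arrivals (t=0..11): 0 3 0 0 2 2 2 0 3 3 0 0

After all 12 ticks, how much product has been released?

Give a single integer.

Answer: 12

Derivation:
t=0: arr=0 -> substrate=0 bound=0 product=0
t=1: arr=3 -> substrate=0 bound=3 product=0
t=2: arr=0 -> substrate=0 bound=3 product=0
t=3: arr=0 -> substrate=0 bound=0 product=3
t=4: arr=2 -> substrate=0 bound=2 product=3
t=5: arr=2 -> substrate=1 bound=3 product=3
t=6: arr=2 -> substrate=1 bound=3 product=5
t=7: arr=0 -> substrate=0 bound=3 product=6
t=8: arr=3 -> substrate=1 bound=3 product=8
t=9: arr=3 -> substrate=3 bound=3 product=9
t=10: arr=0 -> substrate=1 bound=3 product=11
t=11: arr=0 -> substrate=0 bound=3 product=12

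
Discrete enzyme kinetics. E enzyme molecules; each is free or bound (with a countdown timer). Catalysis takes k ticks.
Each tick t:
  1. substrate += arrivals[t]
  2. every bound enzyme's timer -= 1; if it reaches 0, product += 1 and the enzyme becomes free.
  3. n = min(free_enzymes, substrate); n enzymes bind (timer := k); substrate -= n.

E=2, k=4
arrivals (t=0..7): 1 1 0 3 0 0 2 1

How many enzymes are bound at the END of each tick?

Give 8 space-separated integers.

t=0: arr=1 -> substrate=0 bound=1 product=0
t=1: arr=1 -> substrate=0 bound=2 product=0
t=2: arr=0 -> substrate=0 bound=2 product=0
t=3: arr=3 -> substrate=3 bound=2 product=0
t=4: arr=0 -> substrate=2 bound=2 product=1
t=5: arr=0 -> substrate=1 bound=2 product=2
t=6: arr=2 -> substrate=3 bound=2 product=2
t=7: arr=1 -> substrate=4 bound=2 product=2

Answer: 1 2 2 2 2 2 2 2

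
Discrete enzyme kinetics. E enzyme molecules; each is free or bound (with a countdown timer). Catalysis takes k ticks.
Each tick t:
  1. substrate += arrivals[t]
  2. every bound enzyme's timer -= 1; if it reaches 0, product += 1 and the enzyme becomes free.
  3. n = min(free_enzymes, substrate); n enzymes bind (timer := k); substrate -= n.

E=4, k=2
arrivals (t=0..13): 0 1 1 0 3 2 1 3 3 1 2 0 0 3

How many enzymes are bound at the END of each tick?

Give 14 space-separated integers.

t=0: arr=0 -> substrate=0 bound=0 product=0
t=1: arr=1 -> substrate=0 bound=1 product=0
t=2: arr=1 -> substrate=0 bound=2 product=0
t=3: arr=0 -> substrate=0 bound=1 product=1
t=4: arr=3 -> substrate=0 bound=3 product=2
t=5: arr=2 -> substrate=1 bound=4 product=2
t=6: arr=1 -> substrate=0 bound=3 product=5
t=7: arr=3 -> substrate=1 bound=4 product=6
t=8: arr=3 -> substrate=2 bound=4 product=8
t=9: arr=1 -> substrate=1 bound=4 product=10
t=10: arr=2 -> substrate=1 bound=4 product=12
t=11: arr=0 -> substrate=0 bound=3 product=14
t=12: arr=0 -> substrate=0 bound=1 product=16
t=13: arr=3 -> substrate=0 bound=3 product=17

Answer: 0 1 2 1 3 4 3 4 4 4 4 3 1 3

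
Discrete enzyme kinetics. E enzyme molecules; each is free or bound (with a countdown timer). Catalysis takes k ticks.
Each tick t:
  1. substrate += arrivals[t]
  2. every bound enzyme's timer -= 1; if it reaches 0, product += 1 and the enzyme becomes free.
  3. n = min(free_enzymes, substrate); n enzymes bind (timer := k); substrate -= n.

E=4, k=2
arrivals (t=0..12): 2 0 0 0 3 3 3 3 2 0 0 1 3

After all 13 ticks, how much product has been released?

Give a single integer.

Answer: 16

Derivation:
t=0: arr=2 -> substrate=0 bound=2 product=0
t=1: arr=0 -> substrate=0 bound=2 product=0
t=2: arr=0 -> substrate=0 bound=0 product=2
t=3: arr=0 -> substrate=0 bound=0 product=2
t=4: arr=3 -> substrate=0 bound=3 product=2
t=5: arr=3 -> substrate=2 bound=4 product=2
t=6: arr=3 -> substrate=2 bound=4 product=5
t=7: arr=3 -> substrate=4 bound=4 product=6
t=8: arr=2 -> substrate=3 bound=4 product=9
t=9: arr=0 -> substrate=2 bound=4 product=10
t=10: arr=0 -> substrate=0 bound=3 product=13
t=11: arr=1 -> substrate=0 bound=3 product=14
t=12: arr=3 -> substrate=0 bound=4 product=16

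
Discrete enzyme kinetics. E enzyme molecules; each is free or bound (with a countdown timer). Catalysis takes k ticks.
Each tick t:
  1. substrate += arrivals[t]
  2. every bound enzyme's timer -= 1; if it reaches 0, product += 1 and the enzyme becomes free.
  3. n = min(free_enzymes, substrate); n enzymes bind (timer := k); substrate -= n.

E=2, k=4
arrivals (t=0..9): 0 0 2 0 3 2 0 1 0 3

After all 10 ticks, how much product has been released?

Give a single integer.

Answer: 2

Derivation:
t=0: arr=0 -> substrate=0 bound=0 product=0
t=1: arr=0 -> substrate=0 bound=0 product=0
t=2: arr=2 -> substrate=0 bound=2 product=0
t=3: arr=0 -> substrate=0 bound=2 product=0
t=4: arr=3 -> substrate=3 bound=2 product=0
t=5: arr=2 -> substrate=5 bound=2 product=0
t=6: arr=0 -> substrate=3 bound=2 product=2
t=7: arr=1 -> substrate=4 bound=2 product=2
t=8: arr=0 -> substrate=4 bound=2 product=2
t=9: arr=3 -> substrate=7 bound=2 product=2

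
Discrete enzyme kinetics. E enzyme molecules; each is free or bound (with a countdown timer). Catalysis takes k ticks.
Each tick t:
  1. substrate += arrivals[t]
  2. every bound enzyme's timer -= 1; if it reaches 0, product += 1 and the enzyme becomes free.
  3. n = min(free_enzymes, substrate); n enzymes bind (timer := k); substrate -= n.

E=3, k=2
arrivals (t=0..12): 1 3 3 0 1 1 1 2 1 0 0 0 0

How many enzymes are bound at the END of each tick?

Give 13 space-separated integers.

t=0: arr=1 -> substrate=0 bound=1 product=0
t=1: arr=3 -> substrate=1 bound=3 product=0
t=2: arr=3 -> substrate=3 bound=3 product=1
t=3: arr=0 -> substrate=1 bound=3 product=3
t=4: arr=1 -> substrate=1 bound=3 product=4
t=5: arr=1 -> substrate=0 bound=3 product=6
t=6: arr=1 -> substrate=0 bound=3 product=7
t=7: arr=2 -> substrate=0 bound=3 product=9
t=8: arr=1 -> substrate=0 bound=3 product=10
t=9: arr=0 -> substrate=0 bound=1 product=12
t=10: arr=0 -> substrate=0 bound=0 product=13
t=11: arr=0 -> substrate=0 bound=0 product=13
t=12: arr=0 -> substrate=0 bound=0 product=13

Answer: 1 3 3 3 3 3 3 3 3 1 0 0 0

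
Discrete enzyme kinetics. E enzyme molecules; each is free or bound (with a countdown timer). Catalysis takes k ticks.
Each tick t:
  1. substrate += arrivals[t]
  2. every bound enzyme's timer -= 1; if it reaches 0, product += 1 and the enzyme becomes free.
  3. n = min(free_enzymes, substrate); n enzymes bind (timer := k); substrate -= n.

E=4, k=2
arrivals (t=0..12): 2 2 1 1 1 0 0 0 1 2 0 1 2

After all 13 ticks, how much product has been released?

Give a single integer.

Answer: 10

Derivation:
t=0: arr=2 -> substrate=0 bound=2 product=0
t=1: arr=2 -> substrate=0 bound=4 product=0
t=2: arr=1 -> substrate=0 bound=3 product=2
t=3: arr=1 -> substrate=0 bound=2 product=4
t=4: arr=1 -> substrate=0 bound=2 product=5
t=5: arr=0 -> substrate=0 bound=1 product=6
t=6: arr=0 -> substrate=0 bound=0 product=7
t=7: arr=0 -> substrate=0 bound=0 product=7
t=8: arr=1 -> substrate=0 bound=1 product=7
t=9: arr=2 -> substrate=0 bound=3 product=7
t=10: arr=0 -> substrate=0 bound=2 product=8
t=11: arr=1 -> substrate=0 bound=1 product=10
t=12: arr=2 -> substrate=0 bound=3 product=10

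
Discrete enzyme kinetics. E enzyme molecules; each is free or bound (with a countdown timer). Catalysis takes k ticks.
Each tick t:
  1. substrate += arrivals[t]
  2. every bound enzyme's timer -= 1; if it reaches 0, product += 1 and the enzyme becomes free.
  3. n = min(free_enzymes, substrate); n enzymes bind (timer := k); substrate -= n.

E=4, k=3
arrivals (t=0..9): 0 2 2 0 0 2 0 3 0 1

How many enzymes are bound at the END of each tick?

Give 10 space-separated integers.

Answer: 0 2 4 4 2 2 2 4 3 4

Derivation:
t=0: arr=0 -> substrate=0 bound=0 product=0
t=1: arr=2 -> substrate=0 bound=2 product=0
t=2: arr=2 -> substrate=0 bound=4 product=0
t=3: arr=0 -> substrate=0 bound=4 product=0
t=4: arr=0 -> substrate=0 bound=2 product=2
t=5: arr=2 -> substrate=0 bound=2 product=4
t=6: arr=0 -> substrate=0 bound=2 product=4
t=7: arr=3 -> substrate=1 bound=4 product=4
t=8: arr=0 -> substrate=0 bound=3 product=6
t=9: arr=1 -> substrate=0 bound=4 product=6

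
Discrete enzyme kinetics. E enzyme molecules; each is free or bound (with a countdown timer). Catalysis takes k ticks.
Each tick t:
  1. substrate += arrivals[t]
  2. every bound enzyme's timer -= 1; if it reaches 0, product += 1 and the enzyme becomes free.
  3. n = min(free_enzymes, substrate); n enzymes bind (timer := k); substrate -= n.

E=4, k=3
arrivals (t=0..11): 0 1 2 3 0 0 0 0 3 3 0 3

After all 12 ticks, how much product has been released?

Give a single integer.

Answer: 9

Derivation:
t=0: arr=0 -> substrate=0 bound=0 product=0
t=1: arr=1 -> substrate=0 bound=1 product=0
t=2: arr=2 -> substrate=0 bound=3 product=0
t=3: arr=3 -> substrate=2 bound=4 product=0
t=4: arr=0 -> substrate=1 bound=4 product=1
t=5: arr=0 -> substrate=0 bound=3 product=3
t=6: arr=0 -> substrate=0 bound=2 product=4
t=7: arr=0 -> substrate=0 bound=1 product=5
t=8: arr=3 -> substrate=0 bound=3 product=6
t=9: arr=3 -> substrate=2 bound=4 product=6
t=10: arr=0 -> substrate=2 bound=4 product=6
t=11: arr=3 -> substrate=2 bound=4 product=9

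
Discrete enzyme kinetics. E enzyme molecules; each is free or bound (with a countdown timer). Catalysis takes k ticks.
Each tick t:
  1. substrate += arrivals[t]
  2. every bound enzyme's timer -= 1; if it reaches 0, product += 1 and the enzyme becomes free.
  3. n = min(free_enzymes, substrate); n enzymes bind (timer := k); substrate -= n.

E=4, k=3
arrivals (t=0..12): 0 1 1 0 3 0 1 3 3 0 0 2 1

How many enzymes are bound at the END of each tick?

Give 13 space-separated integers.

Answer: 0 1 2 2 4 3 4 4 4 4 3 4 4

Derivation:
t=0: arr=0 -> substrate=0 bound=0 product=0
t=1: arr=1 -> substrate=0 bound=1 product=0
t=2: arr=1 -> substrate=0 bound=2 product=0
t=3: arr=0 -> substrate=0 bound=2 product=0
t=4: arr=3 -> substrate=0 bound=4 product=1
t=5: arr=0 -> substrate=0 bound=3 product=2
t=6: arr=1 -> substrate=0 bound=4 product=2
t=7: arr=3 -> substrate=0 bound=4 product=5
t=8: arr=3 -> substrate=3 bound=4 product=5
t=9: arr=0 -> substrate=2 bound=4 product=6
t=10: arr=0 -> substrate=0 bound=3 product=9
t=11: arr=2 -> substrate=1 bound=4 product=9
t=12: arr=1 -> substrate=1 bound=4 product=10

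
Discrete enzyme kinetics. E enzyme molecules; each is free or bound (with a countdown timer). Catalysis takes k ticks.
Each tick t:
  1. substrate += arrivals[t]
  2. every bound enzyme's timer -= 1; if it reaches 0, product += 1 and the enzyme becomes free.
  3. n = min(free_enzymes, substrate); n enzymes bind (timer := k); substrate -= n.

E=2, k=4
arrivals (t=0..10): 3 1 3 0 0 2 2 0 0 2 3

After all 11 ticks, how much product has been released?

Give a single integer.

t=0: arr=3 -> substrate=1 bound=2 product=0
t=1: arr=1 -> substrate=2 bound=2 product=0
t=2: arr=3 -> substrate=5 bound=2 product=0
t=3: arr=0 -> substrate=5 bound=2 product=0
t=4: arr=0 -> substrate=3 bound=2 product=2
t=5: arr=2 -> substrate=5 bound=2 product=2
t=6: arr=2 -> substrate=7 bound=2 product=2
t=7: arr=0 -> substrate=7 bound=2 product=2
t=8: arr=0 -> substrate=5 bound=2 product=4
t=9: arr=2 -> substrate=7 bound=2 product=4
t=10: arr=3 -> substrate=10 bound=2 product=4

Answer: 4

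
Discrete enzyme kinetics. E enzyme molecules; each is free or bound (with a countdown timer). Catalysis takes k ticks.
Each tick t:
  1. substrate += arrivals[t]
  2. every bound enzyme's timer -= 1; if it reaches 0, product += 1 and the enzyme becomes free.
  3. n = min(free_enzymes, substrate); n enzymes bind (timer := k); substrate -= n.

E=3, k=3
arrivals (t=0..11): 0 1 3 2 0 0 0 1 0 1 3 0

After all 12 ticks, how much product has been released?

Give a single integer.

t=0: arr=0 -> substrate=0 bound=0 product=0
t=1: arr=1 -> substrate=0 bound=1 product=0
t=2: arr=3 -> substrate=1 bound=3 product=0
t=3: arr=2 -> substrate=3 bound=3 product=0
t=4: arr=0 -> substrate=2 bound=3 product=1
t=5: arr=0 -> substrate=0 bound=3 product=3
t=6: arr=0 -> substrate=0 bound=3 product=3
t=7: arr=1 -> substrate=0 bound=3 product=4
t=8: arr=0 -> substrate=0 bound=1 product=6
t=9: arr=1 -> substrate=0 bound=2 product=6
t=10: arr=3 -> substrate=1 bound=3 product=7
t=11: arr=0 -> substrate=1 bound=3 product=7

Answer: 7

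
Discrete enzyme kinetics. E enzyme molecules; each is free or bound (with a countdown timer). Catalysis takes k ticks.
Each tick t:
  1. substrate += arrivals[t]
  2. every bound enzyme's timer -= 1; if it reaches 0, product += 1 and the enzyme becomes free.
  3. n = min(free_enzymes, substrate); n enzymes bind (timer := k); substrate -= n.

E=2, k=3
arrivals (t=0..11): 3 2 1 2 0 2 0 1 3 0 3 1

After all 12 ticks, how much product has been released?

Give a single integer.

Answer: 6

Derivation:
t=0: arr=3 -> substrate=1 bound=2 product=0
t=1: arr=2 -> substrate=3 bound=2 product=0
t=2: arr=1 -> substrate=4 bound=2 product=0
t=3: arr=2 -> substrate=4 bound=2 product=2
t=4: arr=0 -> substrate=4 bound=2 product=2
t=5: arr=2 -> substrate=6 bound=2 product=2
t=6: arr=0 -> substrate=4 bound=2 product=4
t=7: arr=1 -> substrate=5 bound=2 product=4
t=8: arr=3 -> substrate=8 bound=2 product=4
t=9: arr=0 -> substrate=6 bound=2 product=6
t=10: arr=3 -> substrate=9 bound=2 product=6
t=11: arr=1 -> substrate=10 bound=2 product=6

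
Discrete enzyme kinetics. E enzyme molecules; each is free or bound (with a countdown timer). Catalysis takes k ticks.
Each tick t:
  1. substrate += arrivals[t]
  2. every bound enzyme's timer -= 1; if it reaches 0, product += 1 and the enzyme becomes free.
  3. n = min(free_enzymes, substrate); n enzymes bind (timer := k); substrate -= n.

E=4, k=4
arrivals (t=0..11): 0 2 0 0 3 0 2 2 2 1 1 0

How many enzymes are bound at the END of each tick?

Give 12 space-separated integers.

Answer: 0 2 2 2 4 3 4 4 4 4 4 4

Derivation:
t=0: arr=0 -> substrate=0 bound=0 product=0
t=1: arr=2 -> substrate=0 bound=2 product=0
t=2: arr=0 -> substrate=0 bound=2 product=0
t=3: arr=0 -> substrate=0 bound=2 product=0
t=4: arr=3 -> substrate=1 bound=4 product=0
t=5: arr=0 -> substrate=0 bound=3 product=2
t=6: arr=2 -> substrate=1 bound=4 product=2
t=7: arr=2 -> substrate=3 bound=4 product=2
t=8: arr=2 -> substrate=3 bound=4 product=4
t=9: arr=1 -> substrate=3 bound=4 product=5
t=10: arr=1 -> substrate=3 bound=4 product=6
t=11: arr=0 -> substrate=3 bound=4 product=6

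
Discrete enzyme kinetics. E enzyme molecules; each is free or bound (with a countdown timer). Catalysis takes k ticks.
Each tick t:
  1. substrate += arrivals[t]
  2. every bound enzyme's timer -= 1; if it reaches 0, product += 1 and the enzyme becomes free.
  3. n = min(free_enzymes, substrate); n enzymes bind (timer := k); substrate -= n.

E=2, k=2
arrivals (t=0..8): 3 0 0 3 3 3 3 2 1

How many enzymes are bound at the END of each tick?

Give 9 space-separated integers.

t=0: arr=3 -> substrate=1 bound=2 product=0
t=1: arr=0 -> substrate=1 bound=2 product=0
t=2: arr=0 -> substrate=0 bound=1 product=2
t=3: arr=3 -> substrate=2 bound=2 product=2
t=4: arr=3 -> substrate=4 bound=2 product=3
t=5: arr=3 -> substrate=6 bound=2 product=4
t=6: arr=3 -> substrate=8 bound=2 product=5
t=7: arr=2 -> substrate=9 bound=2 product=6
t=8: arr=1 -> substrate=9 bound=2 product=7

Answer: 2 2 1 2 2 2 2 2 2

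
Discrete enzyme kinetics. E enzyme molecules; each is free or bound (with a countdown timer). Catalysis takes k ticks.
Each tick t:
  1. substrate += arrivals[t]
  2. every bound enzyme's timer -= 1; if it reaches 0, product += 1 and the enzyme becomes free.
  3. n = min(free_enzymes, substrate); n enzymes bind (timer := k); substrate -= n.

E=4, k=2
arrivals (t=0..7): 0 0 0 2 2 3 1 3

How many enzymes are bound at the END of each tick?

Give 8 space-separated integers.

Answer: 0 0 0 2 4 4 4 4

Derivation:
t=0: arr=0 -> substrate=0 bound=0 product=0
t=1: arr=0 -> substrate=0 bound=0 product=0
t=2: arr=0 -> substrate=0 bound=0 product=0
t=3: arr=2 -> substrate=0 bound=2 product=0
t=4: arr=2 -> substrate=0 bound=4 product=0
t=5: arr=3 -> substrate=1 bound=4 product=2
t=6: arr=1 -> substrate=0 bound=4 product=4
t=7: arr=3 -> substrate=1 bound=4 product=6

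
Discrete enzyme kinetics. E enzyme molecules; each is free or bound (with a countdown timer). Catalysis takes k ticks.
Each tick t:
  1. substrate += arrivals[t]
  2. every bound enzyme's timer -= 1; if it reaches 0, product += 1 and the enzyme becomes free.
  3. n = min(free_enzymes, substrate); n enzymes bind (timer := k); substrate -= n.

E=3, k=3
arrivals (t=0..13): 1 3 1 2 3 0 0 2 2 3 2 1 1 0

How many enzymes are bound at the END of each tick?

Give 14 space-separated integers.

Answer: 1 3 3 3 3 3 3 3 3 3 3 3 3 3

Derivation:
t=0: arr=1 -> substrate=0 bound=1 product=0
t=1: arr=3 -> substrate=1 bound=3 product=0
t=2: arr=1 -> substrate=2 bound=3 product=0
t=3: arr=2 -> substrate=3 bound=3 product=1
t=4: arr=3 -> substrate=4 bound=3 product=3
t=5: arr=0 -> substrate=4 bound=3 product=3
t=6: arr=0 -> substrate=3 bound=3 product=4
t=7: arr=2 -> substrate=3 bound=3 product=6
t=8: arr=2 -> substrate=5 bound=3 product=6
t=9: arr=3 -> substrate=7 bound=3 product=7
t=10: arr=2 -> substrate=7 bound=3 product=9
t=11: arr=1 -> substrate=8 bound=3 product=9
t=12: arr=1 -> substrate=8 bound=3 product=10
t=13: arr=0 -> substrate=6 bound=3 product=12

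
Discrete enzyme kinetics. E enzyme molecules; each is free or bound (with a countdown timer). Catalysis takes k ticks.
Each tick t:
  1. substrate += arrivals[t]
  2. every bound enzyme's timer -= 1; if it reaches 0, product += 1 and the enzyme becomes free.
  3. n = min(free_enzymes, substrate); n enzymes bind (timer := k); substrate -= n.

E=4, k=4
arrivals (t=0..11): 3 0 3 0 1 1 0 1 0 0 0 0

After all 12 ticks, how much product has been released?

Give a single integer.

Answer: 8

Derivation:
t=0: arr=3 -> substrate=0 bound=3 product=0
t=1: arr=0 -> substrate=0 bound=3 product=0
t=2: arr=3 -> substrate=2 bound=4 product=0
t=3: arr=0 -> substrate=2 bound=4 product=0
t=4: arr=1 -> substrate=0 bound=4 product=3
t=5: arr=1 -> substrate=1 bound=4 product=3
t=6: arr=0 -> substrate=0 bound=4 product=4
t=7: arr=1 -> substrate=1 bound=4 product=4
t=8: arr=0 -> substrate=0 bound=2 product=7
t=9: arr=0 -> substrate=0 bound=2 product=7
t=10: arr=0 -> substrate=0 bound=1 product=8
t=11: arr=0 -> substrate=0 bound=1 product=8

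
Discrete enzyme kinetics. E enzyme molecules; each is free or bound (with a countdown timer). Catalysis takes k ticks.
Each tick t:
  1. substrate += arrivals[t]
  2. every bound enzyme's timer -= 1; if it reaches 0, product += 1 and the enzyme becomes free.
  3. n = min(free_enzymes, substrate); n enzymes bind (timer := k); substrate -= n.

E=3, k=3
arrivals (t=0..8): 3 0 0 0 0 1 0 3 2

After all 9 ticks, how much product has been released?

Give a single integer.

t=0: arr=3 -> substrate=0 bound=3 product=0
t=1: arr=0 -> substrate=0 bound=3 product=0
t=2: arr=0 -> substrate=0 bound=3 product=0
t=3: arr=0 -> substrate=0 bound=0 product=3
t=4: arr=0 -> substrate=0 bound=0 product=3
t=5: arr=1 -> substrate=0 bound=1 product=3
t=6: arr=0 -> substrate=0 bound=1 product=3
t=7: arr=3 -> substrate=1 bound=3 product=3
t=8: arr=2 -> substrate=2 bound=3 product=4

Answer: 4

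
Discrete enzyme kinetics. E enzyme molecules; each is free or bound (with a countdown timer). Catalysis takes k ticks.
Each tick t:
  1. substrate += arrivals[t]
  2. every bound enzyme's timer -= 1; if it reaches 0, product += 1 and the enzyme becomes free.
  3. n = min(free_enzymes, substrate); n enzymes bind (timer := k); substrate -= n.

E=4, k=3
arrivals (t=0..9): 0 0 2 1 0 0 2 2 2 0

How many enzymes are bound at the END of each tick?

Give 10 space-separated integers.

t=0: arr=0 -> substrate=0 bound=0 product=0
t=1: arr=0 -> substrate=0 bound=0 product=0
t=2: arr=2 -> substrate=0 bound=2 product=0
t=3: arr=1 -> substrate=0 bound=3 product=0
t=4: arr=0 -> substrate=0 bound=3 product=0
t=5: arr=0 -> substrate=0 bound=1 product=2
t=6: arr=2 -> substrate=0 bound=2 product=3
t=7: arr=2 -> substrate=0 bound=4 product=3
t=8: arr=2 -> substrate=2 bound=4 product=3
t=9: arr=0 -> substrate=0 bound=4 product=5

Answer: 0 0 2 3 3 1 2 4 4 4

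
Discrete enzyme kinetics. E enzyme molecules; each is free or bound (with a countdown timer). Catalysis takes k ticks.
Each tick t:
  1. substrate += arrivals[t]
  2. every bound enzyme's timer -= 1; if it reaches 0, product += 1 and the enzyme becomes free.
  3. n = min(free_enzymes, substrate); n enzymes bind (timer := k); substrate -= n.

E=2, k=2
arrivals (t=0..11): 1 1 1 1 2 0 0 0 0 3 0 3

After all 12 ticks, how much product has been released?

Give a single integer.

Answer: 8

Derivation:
t=0: arr=1 -> substrate=0 bound=1 product=0
t=1: arr=1 -> substrate=0 bound=2 product=0
t=2: arr=1 -> substrate=0 bound=2 product=1
t=3: arr=1 -> substrate=0 bound=2 product=2
t=4: arr=2 -> substrate=1 bound=2 product=3
t=5: arr=0 -> substrate=0 bound=2 product=4
t=6: arr=0 -> substrate=0 bound=1 product=5
t=7: arr=0 -> substrate=0 bound=0 product=6
t=8: arr=0 -> substrate=0 bound=0 product=6
t=9: arr=3 -> substrate=1 bound=2 product=6
t=10: arr=0 -> substrate=1 bound=2 product=6
t=11: arr=3 -> substrate=2 bound=2 product=8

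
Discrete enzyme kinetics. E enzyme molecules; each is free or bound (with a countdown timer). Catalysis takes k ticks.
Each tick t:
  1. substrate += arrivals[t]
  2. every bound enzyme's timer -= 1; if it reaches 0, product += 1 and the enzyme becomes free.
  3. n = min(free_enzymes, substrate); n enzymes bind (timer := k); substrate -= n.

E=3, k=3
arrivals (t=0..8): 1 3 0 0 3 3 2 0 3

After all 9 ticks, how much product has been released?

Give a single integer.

t=0: arr=1 -> substrate=0 bound=1 product=0
t=1: arr=3 -> substrate=1 bound=3 product=0
t=2: arr=0 -> substrate=1 bound=3 product=0
t=3: arr=0 -> substrate=0 bound=3 product=1
t=4: arr=3 -> substrate=1 bound=3 product=3
t=5: arr=3 -> substrate=4 bound=3 product=3
t=6: arr=2 -> substrate=5 bound=3 product=4
t=7: arr=0 -> substrate=3 bound=3 product=6
t=8: arr=3 -> substrate=6 bound=3 product=6

Answer: 6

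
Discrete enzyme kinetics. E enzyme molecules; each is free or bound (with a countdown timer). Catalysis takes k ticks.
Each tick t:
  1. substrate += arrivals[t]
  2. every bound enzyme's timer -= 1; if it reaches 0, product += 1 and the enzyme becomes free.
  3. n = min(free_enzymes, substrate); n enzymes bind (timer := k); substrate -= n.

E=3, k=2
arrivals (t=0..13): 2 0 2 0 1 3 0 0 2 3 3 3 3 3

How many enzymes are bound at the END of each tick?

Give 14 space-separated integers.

t=0: arr=2 -> substrate=0 bound=2 product=0
t=1: arr=0 -> substrate=0 bound=2 product=0
t=2: arr=2 -> substrate=0 bound=2 product=2
t=3: arr=0 -> substrate=0 bound=2 product=2
t=4: arr=1 -> substrate=0 bound=1 product=4
t=5: arr=3 -> substrate=1 bound=3 product=4
t=6: arr=0 -> substrate=0 bound=3 product=5
t=7: arr=0 -> substrate=0 bound=1 product=7
t=8: arr=2 -> substrate=0 bound=2 product=8
t=9: arr=3 -> substrate=2 bound=3 product=8
t=10: arr=3 -> substrate=3 bound=3 product=10
t=11: arr=3 -> substrate=5 bound=3 product=11
t=12: arr=3 -> substrate=6 bound=3 product=13
t=13: arr=3 -> substrate=8 bound=3 product=14

Answer: 2 2 2 2 1 3 3 1 2 3 3 3 3 3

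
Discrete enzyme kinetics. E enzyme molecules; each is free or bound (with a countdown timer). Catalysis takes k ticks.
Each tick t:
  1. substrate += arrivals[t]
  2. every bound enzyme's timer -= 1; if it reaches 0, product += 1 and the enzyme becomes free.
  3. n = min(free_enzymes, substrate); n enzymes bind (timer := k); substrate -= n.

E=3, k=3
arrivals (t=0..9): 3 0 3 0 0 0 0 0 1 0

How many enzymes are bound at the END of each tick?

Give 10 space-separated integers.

Answer: 3 3 3 3 3 3 0 0 1 1

Derivation:
t=0: arr=3 -> substrate=0 bound=3 product=0
t=1: arr=0 -> substrate=0 bound=3 product=0
t=2: arr=3 -> substrate=3 bound=3 product=0
t=3: arr=0 -> substrate=0 bound=3 product=3
t=4: arr=0 -> substrate=0 bound=3 product=3
t=5: arr=0 -> substrate=0 bound=3 product=3
t=6: arr=0 -> substrate=0 bound=0 product=6
t=7: arr=0 -> substrate=0 bound=0 product=6
t=8: arr=1 -> substrate=0 bound=1 product=6
t=9: arr=0 -> substrate=0 bound=1 product=6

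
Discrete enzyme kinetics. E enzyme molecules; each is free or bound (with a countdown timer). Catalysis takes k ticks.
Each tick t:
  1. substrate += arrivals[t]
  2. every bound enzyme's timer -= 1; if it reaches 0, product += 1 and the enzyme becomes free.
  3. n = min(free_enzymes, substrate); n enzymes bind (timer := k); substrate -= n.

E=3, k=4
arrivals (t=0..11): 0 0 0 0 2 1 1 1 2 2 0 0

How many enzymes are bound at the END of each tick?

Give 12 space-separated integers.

t=0: arr=0 -> substrate=0 bound=0 product=0
t=1: arr=0 -> substrate=0 bound=0 product=0
t=2: arr=0 -> substrate=0 bound=0 product=0
t=3: arr=0 -> substrate=0 bound=0 product=0
t=4: arr=2 -> substrate=0 bound=2 product=0
t=5: arr=1 -> substrate=0 bound=3 product=0
t=6: arr=1 -> substrate=1 bound=3 product=0
t=7: arr=1 -> substrate=2 bound=3 product=0
t=8: arr=2 -> substrate=2 bound=3 product=2
t=9: arr=2 -> substrate=3 bound=3 product=3
t=10: arr=0 -> substrate=3 bound=3 product=3
t=11: arr=0 -> substrate=3 bound=3 product=3

Answer: 0 0 0 0 2 3 3 3 3 3 3 3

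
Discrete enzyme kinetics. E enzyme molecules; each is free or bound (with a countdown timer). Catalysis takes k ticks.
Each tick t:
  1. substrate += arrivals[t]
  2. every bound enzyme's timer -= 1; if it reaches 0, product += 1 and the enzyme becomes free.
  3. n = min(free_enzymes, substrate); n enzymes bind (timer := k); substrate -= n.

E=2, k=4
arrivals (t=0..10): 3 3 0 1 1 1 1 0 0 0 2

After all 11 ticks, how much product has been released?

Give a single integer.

Answer: 4

Derivation:
t=0: arr=3 -> substrate=1 bound=2 product=0
t=1: arr=3 -> substrate=4 bound=2 product=0
t=2: arr=0 -> substrate=4 bound=2 product=0
t=3: arr=1 -> substrate=5 bound=2 product=0
t=4: arr=1 -> substrate=4 bound=2 product=2
t=5: arr=1 -> substrate=5 bound=2 product=2
t=6: arr=1 -> substrate=6 bound=2 product=2
t=7: arr=0 -> substrate=6 bound=2 product=2
t=8: arr=0 -> substrate=4 bound=2 product=4
t=9: arr=0 -> substrate=4 bound=2 product=4
t=10: arr=2 -> substrate=6 bound=2 product=4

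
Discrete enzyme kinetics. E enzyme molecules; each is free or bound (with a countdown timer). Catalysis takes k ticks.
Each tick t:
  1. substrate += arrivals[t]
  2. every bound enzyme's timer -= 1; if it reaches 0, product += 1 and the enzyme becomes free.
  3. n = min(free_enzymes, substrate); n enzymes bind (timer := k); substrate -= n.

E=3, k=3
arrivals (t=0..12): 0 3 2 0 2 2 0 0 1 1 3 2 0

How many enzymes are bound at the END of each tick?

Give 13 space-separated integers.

Answer: 0 3 3 3 3 3 3 3 3 3 3 3 3

Derivation:
t=0: arr=0 -> substrate=0 bound=0 product=0
t=1: arr=3 -> substrate=0 bound=3 product=0
t=2: arr=2 -> substrate=2 bound=3 product=0
t=3: arr=0 -> substrate=2 bound=3 product=0
t=4: arr=2 -> substrate=1 bound=3 product=3
t=5: arr=2 -> substrate=3 bound=3 product=3
t=6: arr=0 -> substrate=3 bound=3 product=3
t=7: arr=0 -> substrate=0 bound=3 product=6
t=8: arr=1 -> substrate=1 bound=3 product=6
t=9: arr=1 -> substrate=2 bound=3 product=6
t=10: arr=3 -> substrate=2 bound=3 product=9
t=11: arr=2 -> substrate=4 bound=3 product=9
t=12: arr=0 -> substrate=4 bound=3 product=9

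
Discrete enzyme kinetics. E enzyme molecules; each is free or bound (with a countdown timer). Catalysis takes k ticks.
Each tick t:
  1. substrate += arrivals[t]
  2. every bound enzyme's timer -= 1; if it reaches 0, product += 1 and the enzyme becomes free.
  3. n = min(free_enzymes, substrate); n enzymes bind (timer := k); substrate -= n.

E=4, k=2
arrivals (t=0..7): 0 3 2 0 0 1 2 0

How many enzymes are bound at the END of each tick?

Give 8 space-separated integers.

Answer: 0 3 4 2 1 1 3 2

Derivation:
t=0: arr=0 -> substrate=0 bound=0 product=0
t=1: arr=3 -> substrate=0 bound=3 product=0
t=2: arr=2 -> substrate=1 bound=4 product=0
t=3: arr=0 -> substrate=0 bound=2 product=3
t=4: arr=0 -> substrate=0 bound=1 product=4
t=5: arr=1 -> substrate=0 bound=1 product=5
t=6: arr=2 -> substrate=0 bound=3 product=5
t=7: arr=0 -> substrate=0 bound=2 product=6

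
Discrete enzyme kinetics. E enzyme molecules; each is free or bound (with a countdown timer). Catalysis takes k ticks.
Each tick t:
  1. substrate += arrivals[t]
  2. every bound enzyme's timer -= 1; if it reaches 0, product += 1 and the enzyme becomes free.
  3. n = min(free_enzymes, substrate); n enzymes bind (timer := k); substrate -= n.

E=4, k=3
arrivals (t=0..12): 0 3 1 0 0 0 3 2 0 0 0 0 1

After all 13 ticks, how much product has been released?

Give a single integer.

t=0: arr=0 -> substrate=0 bound=0 product=0
t=1: arr=3 -> substrate=0 bound=3 product=0
t=2: arr=1 -> substrate=0 bound=4 product=0
t=3: arr=0 -> substrate=0 bound=4 product=0
t=4: arr=0 -> substrate=0 bound=1 product=3
t=5: arr=0 -> substrate=0 bound=0 product=4
t=6: arr=3 -> substrate=0 bound=3 product=4
t=7: arr=2 -> substrate=1 bound=4 product=4
t=8: arr=0 -> substrate=1 bound=4 product=4
t=9: arr=0 -> substrate=0 bound=2 product=7
t=10: arr=0 -> substrate=0 bound=1 product=8
t=11: arr=0 -> substrate=0 bound=1 product=8
t=12: arr=1 -> substrate=0 bound=1 product=9

Answer: 9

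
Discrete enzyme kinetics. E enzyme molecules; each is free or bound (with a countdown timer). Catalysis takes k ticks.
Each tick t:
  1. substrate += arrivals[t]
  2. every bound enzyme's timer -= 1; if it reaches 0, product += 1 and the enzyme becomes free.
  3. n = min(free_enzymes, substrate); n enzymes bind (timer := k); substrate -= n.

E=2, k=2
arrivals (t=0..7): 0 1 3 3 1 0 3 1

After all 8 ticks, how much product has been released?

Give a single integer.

t=0: arr=0 -> substrate=0 bound=0 product=0
t=1: arr=1 -> substrate=0 bound=1 product=0
t=2: arr=3 -> substrate=2 bound=2 product=0
t=3: arr=3 -> substrate=4 bound=2 product=1
t=4: arr=1 -> substrate=4 bound=2 product=2
t=5: arr=0 -> substrate=3 bound=2 product=3
t=6: arr=3 -> substrate=5 bound=2 product=4
t=7: arr=1 -> substrate=5 bound=2 product=5

Answer: 5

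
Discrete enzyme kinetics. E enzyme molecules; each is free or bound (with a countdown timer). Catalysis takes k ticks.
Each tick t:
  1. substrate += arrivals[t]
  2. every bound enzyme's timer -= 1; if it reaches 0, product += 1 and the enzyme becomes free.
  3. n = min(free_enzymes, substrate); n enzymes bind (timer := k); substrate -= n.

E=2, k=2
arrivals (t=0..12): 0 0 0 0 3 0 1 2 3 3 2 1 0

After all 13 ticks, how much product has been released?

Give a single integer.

Answer: 8

Derivation:
t=0: arr=0 -> substrate=0 bound=0 product=0
t=1: arr=0 -> substrate=0 bound=0 product=0
t=2: arr=0 -> substrate=0 bound=0 product=0
t=3: arr=0 -> substrate=0 bound=0 product=0
t=4: arr=3 -> substrate=1 bound=2 product=0
t=5: arr=0 -> substrate=1 bound=2 product=0
t=6: arr=1 -> substrate=0 bound=2 product=2
t=7: arr=2 -> substrate=2 bound=2 product=2
t=8: arr=3 -> substrate=3 bound=2 product=4
t=9: arr=3 -> substrate=6 bound=2 product=4
t=10: arr=2 -> substrate=6 bound=2 product=6
t=11: arr=1 -> substrate=7 bound=2 product=6
t=12: arr=0 -> substrate=5 bound=2 product=8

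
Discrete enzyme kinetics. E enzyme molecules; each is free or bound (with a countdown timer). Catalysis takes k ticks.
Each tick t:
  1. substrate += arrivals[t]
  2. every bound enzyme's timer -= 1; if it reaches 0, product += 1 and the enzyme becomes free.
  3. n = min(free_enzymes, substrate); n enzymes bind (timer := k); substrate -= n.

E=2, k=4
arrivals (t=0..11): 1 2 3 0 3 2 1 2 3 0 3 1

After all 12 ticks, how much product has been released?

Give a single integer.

t=0: arr=1 -> substrate=0 bound=1 product=0
t=1: arr=2 -> substrate=1 bound=2 product=0
t=2: arr=3 -> substrate=4 bound=2 product=0
t=3: arr=0 -> substrate=4 bound=2 product=0
t=4: arr=3 -> substrate=6 bound=2 product=1
t=5: arr=2 -> substrate=7 bound=2 product=2
t=6: arr=1 -> substrate=8 bound=2 product=2
t=7: arr=2 -> substrate=10 bound=2 product=2
t=8: arr=3 -> substrate=12 bound=2 product=3
t=9: arr=0 -> substrate=11 bound=2 product=4
t=10: arr=3 -> substrate=14 bound=2 product=4
t=11: arr=1 -> substrate=15 bound=2 product=4

Answer: 4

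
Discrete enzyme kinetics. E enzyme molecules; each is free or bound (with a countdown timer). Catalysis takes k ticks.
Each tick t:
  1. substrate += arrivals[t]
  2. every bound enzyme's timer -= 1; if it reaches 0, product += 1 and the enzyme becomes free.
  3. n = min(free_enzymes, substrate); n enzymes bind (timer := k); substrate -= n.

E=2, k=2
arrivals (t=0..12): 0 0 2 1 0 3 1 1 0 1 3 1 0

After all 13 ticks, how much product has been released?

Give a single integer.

t=0: arr=0 -> substrate=0 bound=0 product=0
t=1: arr=0 -> substrate=0 bound=0 product=0
t=2: arr=2 -> substrate=0 bound=2 product=0
t=3: arr=1 -> substrate=1 bound=2 product=0
t=4: arr=0 -> substrate=0 bound=1 product=2
t=5: arr=3 -> substrate=2 bound=2 product=2
t=6: arr=1 -> substrate=2 bound=2 product=3
t=7: arr=1 -> substrate=2 bound=2 product=4
t=8: arr=0 -> substrate=1 bound=2 product=5
t=9: arr=1 -> substrate=1 bound=2 product=6
t=10: arr=3 -> substrate=3 bound=2 product=7
t=11: arr=1 -> substrate=3 bound=2 product=8
t=12: arr=0 -> substrate=2 bound=2 product=9

Answer: 9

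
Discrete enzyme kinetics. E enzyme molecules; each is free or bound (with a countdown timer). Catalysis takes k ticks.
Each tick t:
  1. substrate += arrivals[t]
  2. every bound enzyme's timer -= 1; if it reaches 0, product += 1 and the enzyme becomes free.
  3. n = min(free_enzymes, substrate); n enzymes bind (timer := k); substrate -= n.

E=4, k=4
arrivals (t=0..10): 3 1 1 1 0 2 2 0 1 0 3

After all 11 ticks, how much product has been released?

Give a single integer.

t=0: arr=3 -> substrate=0 bound=3 product=0
t=1: arr=1 -> substrate=0 bound=4 product=0
t=2: arr=1 -> substrate=1 bound=4 product=0
t=3: arr=1 -> substrate=2 bound=4 product=0
t=4: arr=0 -> substrate=0 bound=3 product=3
t=5: arr=2 -> substrate=0 bound=4 product=4
t=6: arr=2 -> substrate=2 bound=4 product=4
t=7: arr=0 -> substrate=2 bound=4 product=4
t=8: arr=1 -> substrate=1 bound=4 product=6
t=9: arr=0 -> substrate=0 bound=3 product=8
t=10: arr=3 -> substrate=2 bound=4 product=8

Answer: 8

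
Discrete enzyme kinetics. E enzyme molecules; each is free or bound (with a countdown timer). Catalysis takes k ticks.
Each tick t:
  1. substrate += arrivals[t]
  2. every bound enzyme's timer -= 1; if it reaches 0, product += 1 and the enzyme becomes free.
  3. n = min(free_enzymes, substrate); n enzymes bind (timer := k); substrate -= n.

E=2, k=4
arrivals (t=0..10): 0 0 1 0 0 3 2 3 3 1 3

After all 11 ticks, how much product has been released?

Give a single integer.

Answer: 3

Derivation:
t=0: arr=0 -> substrate=0 bound=0 product=0
t=1: arr=0 -> substrate=0 bound=0 product=0
t=2: arr=1 -> substrate=0 bound=1 product=0
t=3: arr=0 -> substrate=0 bound=1 product=0
t=4: arr=0 -> substrate=0 bound=1 product=0
t=5: arr=3 -> substrate=2 bound=2 product=0
t=6: arr=2 -> substrate=3 bound=2 product=1
t=7: arr=3 -> substrate=6 bound=2 product=1
t=8: arr=3 -> substrate=9 bound=2 product=1
t=9: arr=1 -> substrate=9 bound=2 product=2
t=10: arr=3 -> substrate=11 bound=2 product=3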